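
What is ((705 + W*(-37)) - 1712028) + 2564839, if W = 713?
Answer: 827135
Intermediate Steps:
((705 + W*(-37)) - 1712028) + 2564839 = ((705 + 713*(-37)) - 1712028) + 2564839 = ((705 - 26381) - 1712028) + 2564839 = (-25676 - 1712028) + 2564839 = -1737704 + 2564839 = 827135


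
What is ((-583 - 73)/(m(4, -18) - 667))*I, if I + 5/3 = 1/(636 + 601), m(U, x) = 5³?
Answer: -2027696/1005681 ≈ -2.0162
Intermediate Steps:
m(U, x) = 125
I = -6182/3711 (I = -5/3 + 1/(636 + 601) = -5/3 + 1/1237 = -6182/3711 ≈ -1.6659)
((-583 - 73)/(m(4, -18) - 667))*I = ((-583 - 73)/(125 - 667))*(-6182/3711) = -656/(-542)*(-6182/3711) = -656*(-1/542)*(-6182/3711) = (328/271)*(-6182/3711) = -2027696/1005681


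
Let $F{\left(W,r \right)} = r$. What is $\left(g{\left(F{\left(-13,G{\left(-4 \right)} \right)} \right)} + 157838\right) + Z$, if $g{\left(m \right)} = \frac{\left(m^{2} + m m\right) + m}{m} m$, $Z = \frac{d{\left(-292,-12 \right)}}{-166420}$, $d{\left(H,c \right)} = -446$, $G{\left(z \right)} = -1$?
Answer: $\frac{13133783413}{83210} \approx 1.5784 \cdot 10^{5}$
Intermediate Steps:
$Z = \frac{223}{83210}$ ($Z = - \frac{446}{-166420} = \left(-446\right) \left(- \frac{1}{166420}\right) = \frac{223}{83210} \approx 0.00268$)
$g{\left(m \right)} = m + 2 m^{2}$ ($g{\left(m \right)} = \frac{\left(m^{2} + m^{2}\right) + m}{m} m = \frac{2 m^{2} + m}{m} m = \frac{m + 2 m^{2}}{m} m = m + 2 m^{2}$)
$\left(g{\left(F{\left(-13,G{\left(-4 \right)} \right)} \right)} + 157838\right) + Z = \left(- (1 + 2 \left(-1\right)) + 157838\right) + \frac{223}{83210} = \left(- (1 - 2) + 157838\right) + \frac{223}{83210} = \left(\left(-1\right) \left(-1\right) + 157838\right) + \frac{223}{83210} = \left(1 + 157838\right) + \frac{223}{83210} = 157839 + \frac{223}{83210} = \frac{13133783413}{83210}$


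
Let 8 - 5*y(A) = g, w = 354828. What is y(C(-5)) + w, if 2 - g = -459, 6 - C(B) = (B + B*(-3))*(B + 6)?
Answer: 1773687/5 ≈ 3.5474e+5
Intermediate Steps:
C(B) = 6 + 2*B*(6 + B) (C(B) = 6 - (B + B*(-3))*(B + 6) = 6 - (B - 3*B)*(6 + B) = 6 - (-2*B)*(6 + B) = 6 - (-2)*B*(6 + B) = 6 + 2*B*(6 + B))
g = 461 (g = 2 - 1*(-459) = 2 + 459 = 461)
y(A) = -453/5 (y(A) = 8/5 - ⅕*461 = 8/5 - 461/5 = -453/5)
y(C(-5)) + w = -453/5 + 354828 = 1773687/5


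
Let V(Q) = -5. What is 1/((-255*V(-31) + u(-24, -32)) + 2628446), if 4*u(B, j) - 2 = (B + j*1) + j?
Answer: 2/5259399 ≈ 3.8027e-7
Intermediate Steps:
u(B, j) = ½ + j/2 + B/4 (u(B, j) = ½ + ((B + j*1) + j)/4 = ½ + ((B + j) + j)/4 = ½ + (B + 2*j)/4 = ½ + (j/2 + B/4) = ½ + j/2 + B/4)
1/((-255*V(-31) + u(-24, -32)) + 2628446) = 1/((-255*(-5) + (½ + (½)*(-32) + (¼)*(-24))) + 2628446) = 1/((1275 + (½ - 16 - 6)) + 2628446) = 1/((1275 - 43/2) + 2628446) = 1/(2507/2 + 2628446) = 1/(5259399/2) = 2/5259399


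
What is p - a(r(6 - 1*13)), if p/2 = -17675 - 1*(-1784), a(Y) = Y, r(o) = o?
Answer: -31775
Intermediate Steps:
p = -31782 (p = 2*(-17675 - 1*(-1784)) = 2*(-17675 + 1784) = 2*(-15891) = -31782)
p - a(r(6 - 1*13)) = -31782 - (6 - 1*13) = -31782 - (6 - 13) = -31782 - 1*(-7) = -31782 + 7 = -31775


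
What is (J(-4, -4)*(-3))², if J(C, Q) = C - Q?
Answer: 0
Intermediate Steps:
(J(-4, -4)*(-3))² = ((-4 - 1*(-4))*(-3))² = ((-4 + 4)*(-3))² = (0*(-3))² = 0² = 0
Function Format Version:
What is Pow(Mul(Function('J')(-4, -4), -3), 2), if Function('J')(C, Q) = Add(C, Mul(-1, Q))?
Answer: 0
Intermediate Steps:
Pow(Mul(Function('J')(-4, -4), -3), 2) = Pow(Mul(Add(-4, Mul(-1, -4)), -3), 2) = Pow(Mul(Add(-4, 4), -3), 2) = Pow(Mul(0, -3), 2) = Pow(0, 2) = 0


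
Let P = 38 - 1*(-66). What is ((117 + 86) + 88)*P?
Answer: 30264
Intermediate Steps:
P = 104 (P = 38 + 66 = 104)
((117 + 86) + 88)*P = ((117 + 86) + 88)*104 = (203 + 88)*104 = 291*104 = 30264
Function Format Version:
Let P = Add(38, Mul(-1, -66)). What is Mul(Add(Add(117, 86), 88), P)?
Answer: 30264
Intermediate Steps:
P = 104 (P = Add(38, 66) = 104)
Mul(Add(Add(117, 86), 88), P) = Mul(Add(Add(117, 86), 88), 104) = Mul(Add(203, 88), 104) = Mul(291, 104) = 30264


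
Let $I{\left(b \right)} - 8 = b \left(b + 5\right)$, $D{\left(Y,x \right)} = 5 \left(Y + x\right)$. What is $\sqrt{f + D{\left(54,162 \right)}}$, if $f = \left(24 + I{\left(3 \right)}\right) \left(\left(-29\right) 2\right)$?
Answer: $2 i \sqrt{542} \approx 46.562 i$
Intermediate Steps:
$D{\left(Y,x \right)} = 5 Y + 5 x$
$I{\left(b \right)} = 8 + b \left(5 + b\right)$ ($I{\left(b \right)} = 8 + b \left(b + 5\right) = 8 + b \left(5 + b\right)$)
$f = -3248$ ($f = \left(24 + \left(8 + 3^{2} + 5 \cdot 3\right)\right) \left(\left(-29\right) 2\right) = \left(24 + \left(8 + 9 + 15\right)\right) \left(-58\right) = \left(24 + 32\right) \left(-58\right) = 56 \left(-58\right) = -3248$)
$\sqrt{f + D{\left(54,162 \right)}} = \sqrt{-3248 + \left(5 \cdot 54 + 5 \cdot 162\right)} = \sqrt{-3248 + \left(270 + 810\right)} = \sqrt{-3248 + 1080} = \sqrt{-2168} = 2 i \sqrt{542}$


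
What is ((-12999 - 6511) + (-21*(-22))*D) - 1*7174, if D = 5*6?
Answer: -12824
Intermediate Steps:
D = 30
((-12999 - 6511) + (-21*(-22))*D) - 1*7174 = ((-12999 - 6511) - 21*(-22)*30) - 1*7174 = (-19510 + 462*30) - 7174 = (-19510 + 13860) - 7174 = -5650 - 7174 = -12824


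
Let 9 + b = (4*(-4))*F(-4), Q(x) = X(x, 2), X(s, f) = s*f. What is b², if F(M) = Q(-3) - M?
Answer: 529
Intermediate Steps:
X(s, f) = f*s
Q(x) = 2*x
F(M) = -6 - M (F(M) = 2*(-3) - M = -6 - M)
b = 23 (b = -9 + (4*(-4))*(-6 - 1*(-4)) = -9 - 16*(-6 + 4) = -9 - 16*(-2) = -9 + 32 = 23)
b² = 23² = 529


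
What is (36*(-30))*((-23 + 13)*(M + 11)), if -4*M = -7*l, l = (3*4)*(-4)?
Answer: -788400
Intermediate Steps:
l = -48 (l = 12*(-4) = -48)
M = -84 (M = -(-7)*(-48)/4 = -¼*336 = -84)
(36*(-30))*((-23 + 13)*(M + 11)) = (36*(-30))*((-23 + 13)*(-84 + 11)) = -(-10800)*(-73) = -1080*730 = -788400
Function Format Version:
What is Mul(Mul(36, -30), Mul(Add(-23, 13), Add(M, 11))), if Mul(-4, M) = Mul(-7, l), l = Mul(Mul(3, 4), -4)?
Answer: -788400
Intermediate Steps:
l = -48 (l = Mul(12, -4) = -48)
M = -84 (M = Mul(Rational(-1, 4), Mul(-7, -48)) = Mul(Rational(-1, 4), 336) = -84)
Mul(Mul(36, -30), Mul(Add(-23, 13), Add(M, 11))) = Mul(Mul(36, -30), Mul(Add(-23, 13), Add(-84, 11))) = Mul(-1080, Mul(-10, -73)) = Mul(-1080, 730) = -788400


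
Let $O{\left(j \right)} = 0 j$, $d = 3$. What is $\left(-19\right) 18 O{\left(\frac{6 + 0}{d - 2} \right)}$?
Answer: $0$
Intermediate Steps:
$O{\left(j \right)} = 0$
$\left(-19\right) 18 O{\left(\frac{6 + 0}{d - 2} \right)} = \left(-19\right) 18 \cdot 0 = \left(-342\right) 0 = 0$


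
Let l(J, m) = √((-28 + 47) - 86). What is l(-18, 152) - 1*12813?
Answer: -12813 + I*√67 ≈ -12813.0 + 8.1853*I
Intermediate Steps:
l(J, m) = I*√67 (l(J, m) = √(19 - 86) = √(-67) = I*√67)
l(-18, 152) - 1*12813 = I*√67 - 1*12813 = I*√67 - 12813 = -12813 + I*√67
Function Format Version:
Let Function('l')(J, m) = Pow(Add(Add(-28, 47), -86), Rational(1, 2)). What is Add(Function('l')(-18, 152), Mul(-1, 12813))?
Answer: Add(-12813, Mul(I, Pow(67, Rational(1, 2)))) ≈ Add(-12813., Mul(8.1853, I))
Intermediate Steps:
Function('l')(J, m) = Mul(I, Pow(67, Rational(1, 2))) (Function('l')(J, m) = Pow(Add(19, -86), Rational(1, 2)) = Pow(-67, Rational(1, 2)) = Mul(I, Pow(67, Rational(1, 2))))
Add(Function('l')(-18, 152), Mul(-1, 12813)) = Add(Mul(I, Pow(67, Rational(1, 2))), Mul(-1, 12813)) = Add(Mul(I, Pow(67, Rational(1, 2))), -12813) = Add(-12813, Mul(I, Pow(67, Rational(1, 2))))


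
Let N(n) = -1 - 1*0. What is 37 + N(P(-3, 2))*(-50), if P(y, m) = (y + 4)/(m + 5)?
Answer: 87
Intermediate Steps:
P(y, m) = (4 + y)/(5 + m)
N(n) = -1 (N(n) = -1 + 0 = -1)
37 + N(P(-3, 2))*(-50) = 37 - 1*(-50) = 37 + 50 = 87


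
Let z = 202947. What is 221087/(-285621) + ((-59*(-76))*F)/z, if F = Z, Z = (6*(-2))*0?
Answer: -221087/285621 ≈ -0.77406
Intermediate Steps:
Z = 0 (Z = -12*0 = 0)
F = 0
221087/(-285621) + ((-59*(-76))*F)/z = 221087/(-285621) + (-59*(-76)*0)/202947 = 221087*(-1/285621) + (4484*0)*(1/202947) = -221087/285621 + 0*(1/202947) = -221087/285621 + 0 = -221087/285621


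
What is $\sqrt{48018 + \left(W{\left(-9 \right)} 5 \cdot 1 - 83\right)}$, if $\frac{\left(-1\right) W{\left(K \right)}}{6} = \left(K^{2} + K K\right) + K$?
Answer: $\sqrt{43345} \approx 208.19$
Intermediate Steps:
$W{\left(K \right)} = - 12 K^{2} - 6 K$ ($W{\left(K \right)} = - 6 \left(\left(K^{2} + K K\right) + K\right) = - 6 \left(\left(K^{2} + K^{2}\right) + K\right) = - 6 \left(2 K^{2} + K\right) = - 6 \left(K + 2 K^{2}\right) = - 12 K^{2} - 6 K$)
$\sqrt{48018 + \left(W{\left(-9 \right)} 5 \cdot 1 - 83\right)} = \sqrt{48018 + \left(\left(-6\right) \left(-9\right) \left(1 + 2 \left(-9\right)\right) 5 \cdot 1 - 83\right)} = \sqrt{48018 + \left(\left(-6\right) \left(-9\right) \left(1 - 18\right) 5 - 83\right)} = \sqrt{48018 + \left(\left(-6\right) \left(-9\right) \left(-17\right) 5 - 83\right)} = \sqrt{48018 - 4673} = \sqrt{43345}$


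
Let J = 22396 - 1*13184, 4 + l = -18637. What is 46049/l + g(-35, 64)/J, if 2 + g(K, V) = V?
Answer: -30217689/12265778 ≈ -2.4636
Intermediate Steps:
l = -18641 (l = -4 - 18637 = -18641)
g(K, V) = -2 + V
J = 9212 (J = 22396 - 13184 = 9212)
46049/l + g(-35, 64)/J = 46049/(-18641) + (-2 + 64)/9212 = 46049*(-1/18641) + 62*(1/9212) = -46049/18641 + 31/4606 = -30217689/12265778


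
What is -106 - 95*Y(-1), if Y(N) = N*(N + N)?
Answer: -296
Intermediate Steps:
Y(N) = 2*N**2 (Y(N) = N*(2*N) = 2*N**2)
-106 - 95*Y(-1) = -106 - 190*(-1)**2 = -106 - 190 = -296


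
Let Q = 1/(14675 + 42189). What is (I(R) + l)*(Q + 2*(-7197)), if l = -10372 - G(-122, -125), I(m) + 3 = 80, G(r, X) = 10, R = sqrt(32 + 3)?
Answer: 8434646776575/56864 ≈ 1.4833e+8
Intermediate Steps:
R = sqrt(35) ≈ 5.9161
I(m) = 77 (I(m) = -3 + 80 = 77)
Q = 1/56864 ≈ 1.7586e-5
l = -10382 (l = -10372 - 1*10 = -10372 - 10 = -10382)
(I(R) + l)*(Q + 2*(-7197)) = (77 - 10382)*(1/56864 + 2*(-7197)) = -10305*(1/56864 - 14394) = -10305*(-818500415/56864) = 8434646776575/56864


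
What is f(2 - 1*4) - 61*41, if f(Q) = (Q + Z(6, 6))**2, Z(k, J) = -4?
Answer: -2465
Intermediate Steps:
f(Q) = (-4 + Q)**2 (f(Q) = (Q - 4)**2 = (-4 + Q)**2)
f(2 - 1*4) - 61*41 = (-4 + (2 - 1*4))**2 - 61*41 = (-4 + (2 - 4))**2 - 2501 = (-4 - 2)**2 - 2501 = (-6)**2 - 2501 = 36 - 2501 = -2465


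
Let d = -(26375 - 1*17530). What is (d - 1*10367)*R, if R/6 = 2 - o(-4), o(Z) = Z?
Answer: -691632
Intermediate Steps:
d = -8845 (d = -(26375 - 17530) = -1*8845 = -8845)
R = 36 (R = 6*(2 - 1*(-4)) = 6*(2 + 4) = 6*6 = 36)
(d - 1*10367)*R = (-8845 - 1*10367)*36 = (-8845 - 10367)*36 = -19212*36 = -691632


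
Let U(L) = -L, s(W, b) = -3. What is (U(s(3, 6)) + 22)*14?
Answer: 350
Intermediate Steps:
(U(s(3, 6)) + 22)*14 = (-1*(-3) + 22)*14 = (3 + 22)*14 = 25*14 = 350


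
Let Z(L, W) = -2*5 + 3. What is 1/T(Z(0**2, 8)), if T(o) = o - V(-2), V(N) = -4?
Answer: -1/3 ≈ -0.33333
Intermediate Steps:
Z(L, W) = -7 (Z(L, W) = -10 + 3 = -7)
T(o) = 4 + o (T(o) = o - 1*(-4) = o + 4 = 4 + o)
1/T(Z(0**2, 8)) = 1/(4 - 7) = 1/(-3) = -1/3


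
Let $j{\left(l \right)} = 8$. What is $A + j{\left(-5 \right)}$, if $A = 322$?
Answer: $330$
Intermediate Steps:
$A + j{\left(-5 \right)} = 322 + 8 = 330$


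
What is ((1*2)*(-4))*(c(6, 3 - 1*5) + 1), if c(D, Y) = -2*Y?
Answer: -40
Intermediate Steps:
((1*2)*(-4))*(c(6, 3 - 1*5) + 1) = ((1*2)*(-4))*(-2*(3 - 1*5) + 1) = (2*(-4))*(-2*(3 - 5) + 1) = -8*(-2*(-2) + 1) = -8*(4 + 1) = -8*5 = -40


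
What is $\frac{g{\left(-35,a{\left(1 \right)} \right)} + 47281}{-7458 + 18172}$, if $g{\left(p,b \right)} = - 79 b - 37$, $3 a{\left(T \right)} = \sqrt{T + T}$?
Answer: $\frac{23622}{5357} - \frac{79 \sqrt{2}}{32142} \approx 4.4061$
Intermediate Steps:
$a{\left(T \right)} = \frac{\sqrt{2} \sqrt{T}}{3}$ ($a{\left(T \right)} = \frac{\sqrt{T + T}}{3} = \frac{\sqrt{2 T}}{3} = \frac{\sqrt{2} \sqrt{T}}{3}$)
$g{\left(p,b \right)} = -37 - 79 b$
$\frac{g{\left(-35,a{\left(1 \right)} \right)} + 47281}{-7458 + 18172} = \frac{\left(-37 - 79 \frac{\sqrt{2} \sqrt{1}}{3}\right) + 47281}{-7458 + 18172} = \frac{\left(-37 - 79 \cdot \frac{1}{3} \sqrt{2} \cdot 1\right) + 47281}{10714} = \left(\left(-37 - 79 \frac{\sqrt{2}}{3}\right) + 47281\right) \frac{1}{10714} = \left(\left(-37 - \frac{79 \sqrt{2}}{3}\right) + 47281\right) \frac{1}{10714} = \left(47244 - \frac{79 \sqrt{2}}{3}\right) \frac{1}{10714} = \frac{23622}{5357} - \frac{79 \sqrt{2}}{32142}$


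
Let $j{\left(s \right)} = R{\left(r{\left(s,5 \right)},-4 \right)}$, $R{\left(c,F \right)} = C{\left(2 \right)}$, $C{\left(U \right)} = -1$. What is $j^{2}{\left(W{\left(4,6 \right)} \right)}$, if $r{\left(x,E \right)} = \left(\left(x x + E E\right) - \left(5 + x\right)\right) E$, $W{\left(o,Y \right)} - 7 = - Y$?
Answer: $1$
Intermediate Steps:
$W{\left(o,Y \right)} = 7 - Y$
$r{\left(x,E \right)} = E \left(-5 + E^{2} + x^{2} - x\right)$ ($r{\left(x,E \right)} = \left(\left(x^{2} + E^{2}\right) - \left(5 + x\right)\right) E = \left(\left(E^{2} + x^{2}\right) - \left(5 + x\right)\right) E = \left(-5 + E^{2} + x^{2} - x\right) E = E \left(-5 + E^{2} + x^{2} - x\right)$)
$R{\left(c,F \right)} = -1$
$j{\left(s \right)} = -1$
$j^{2}{\left(W{\left(4,6 \right)} \right)} = \left(-1\right)^{2} = 1$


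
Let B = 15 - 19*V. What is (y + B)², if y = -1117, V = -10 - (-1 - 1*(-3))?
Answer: 763876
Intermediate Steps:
V = -12 (V = -10 - (-1 + 3) = -10 - 1*2 = -10 - 2 = -12)
B = 243 (B = 15 - 19*(-12) = 15 + 228 = 243)
(y + B)² = (-1117 + 243)² = (-874)² = 763876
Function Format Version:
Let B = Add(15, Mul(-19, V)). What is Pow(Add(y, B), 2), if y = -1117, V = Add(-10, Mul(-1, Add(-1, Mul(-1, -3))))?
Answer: 763876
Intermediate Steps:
V = -12 (V = Add(-10, Mul(-1, Add(-1, 3))) = Add(-10, Mul(-1, 2)) = Add(-10, -2) = -12)
B = 243 (B = Add(15, Mul(-19, -12)) = Add(15, 228) = 243)
Pow(Add(y, B), 2) = Pow(Add(-1117, 243), 2) = Pow(-874, 2) = 763876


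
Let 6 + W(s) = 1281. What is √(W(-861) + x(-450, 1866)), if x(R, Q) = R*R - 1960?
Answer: √201815 ≈ 449.24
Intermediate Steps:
W(s) = 1275 (W(s) = -6 + 1281 = 1275)
x(R, Q) = -1960 + R² (x(R, Q) = R² - 1960 = -1960 + R²)
√(W(-861) + x(-450, 1866)) = √(1275 + (-1960 + (-450)²)) = √(1275 + (-1960 + 202500)) = √(1275 + 200540) = √201815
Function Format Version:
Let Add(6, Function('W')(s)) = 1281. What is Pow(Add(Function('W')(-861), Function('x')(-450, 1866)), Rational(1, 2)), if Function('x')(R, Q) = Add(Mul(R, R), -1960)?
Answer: Pow(201815, Rational(1, 2)) ≈ 449.24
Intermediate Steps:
Function('W')(s) = 1275 (Function('W')(s) = Add(-6, 1281) = 1275)
Function('x')(R, Q) = Add(-1960, Pow(R, 2)) (Function('x')(R, Q) = Add(Pow(R, 2), -1960) = Add(-1960, Pow(R, 2)))
Pow(Add(Function('W')(-861), Function('x')(-450, 1866)), Rational(1, 2)) = Pow(Add(1275, Add(-1960, Pow(-450, 2))), Rational(1, 2)) = Pow(Add(1275, Add(-1960, 202500)), Rational(1, 2)) = Pow(Add(1275, 200540), Rational(1, 2)) = Pow(201815, Rational(1, 2))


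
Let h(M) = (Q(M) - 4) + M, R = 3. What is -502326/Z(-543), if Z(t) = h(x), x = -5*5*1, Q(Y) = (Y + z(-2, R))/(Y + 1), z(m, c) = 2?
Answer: 12055824/673 ≈ 17914.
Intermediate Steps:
Q(Y) = (2 + Y)/(1 + Y) (Q(Y) = (Y + 2)/(Y + 1) = (2 + Y)/(1 + Y))
x = -25 (x = -25*1 = -25)
h(M) = -4 + M + (2 + M)/(1 + M) (h(M) = ((2 + M)/(1 + M) - 4) + M = (-4 + (2 + M)/(1 + M)) + M = -4 + M + (2 + M)/(1 + M))
Z(t) = -673/24 (Z(t) = (-2 + (-25)² - 2*(-25))/(1 - 25) = (-2 + 625 + 50)/(-24) = -1/24*673 = -673/24)
-502326/Z(-543) = -502326/(-673/24) = -502326*(-24/673) = 12055824/673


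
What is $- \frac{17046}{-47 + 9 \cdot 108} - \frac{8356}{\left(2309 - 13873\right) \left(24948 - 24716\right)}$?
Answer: $- \frac{11431024427}{620408600} \approx -18.425$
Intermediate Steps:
$- \frac{17046}{-47 + 9 \cdot 108} - \frac{8356}{\left(2309 - 13873\right) \left(24948 - 24716\right)} = - \frac{17046}{-47 + 972} - \frac{8356}{\left(-11564\right) 232} = - \frac{17046}{925} - \frac{8356}{-2682848} = \left(-17046\right) \frac{1}{925} - - \frac{2089}{670712} = - \frac{17046}{925} + \frac{2089}{670712} = - \frac{11431024427}{620408600}$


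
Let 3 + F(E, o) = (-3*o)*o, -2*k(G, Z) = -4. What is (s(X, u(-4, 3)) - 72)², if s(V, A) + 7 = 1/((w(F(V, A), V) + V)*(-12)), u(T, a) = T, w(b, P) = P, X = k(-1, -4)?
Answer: 14386849/2304 ≈ 6244.3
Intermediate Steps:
k(G, Z) = 2 (k(G, Z) = -½*(-4) = 2)
X = 2
F(E, o) = -3 - 3*o² (F(E, o) = -3 + (-3*o)*o = -3 - 3*o²)
s(V, A) = -7 - 1/(24*V) (s(V, A) = -7 + 1/((V + V)*(-12)) = -7 - 1/12/(2*V) = -7 + (1/(2*V))*(-1/12) = -7 - 1/(24*V))
(s(X, u(-4, 3)) - 72)² = ((-7 - 1/24/2) - 72)² = ((-7 - 1/24*½) - 72)² = ((-7 - 1/48) - 72)² = (-337/48 - 72)² = (-3793/48)² = 14386849/2304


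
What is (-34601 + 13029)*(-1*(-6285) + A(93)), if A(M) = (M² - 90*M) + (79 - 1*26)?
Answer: -142741924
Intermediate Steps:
A(M) = 53 + M² - 90*M (A(M) = (M² - 90*M) + (79 - 26) = (M² - 90*M) + 53 = 53 + M² - 90*M)
(-34601 + 13029)*(-1*(-6285) + A(93)) = (-34601 + 13029)*(-1*(-6285) + (53 + 93² - 90*93)) = -21572*(6285 + (53 + 8649 - 8370)) = -21572*(6285 + 332) = -21572*6617 = -142741924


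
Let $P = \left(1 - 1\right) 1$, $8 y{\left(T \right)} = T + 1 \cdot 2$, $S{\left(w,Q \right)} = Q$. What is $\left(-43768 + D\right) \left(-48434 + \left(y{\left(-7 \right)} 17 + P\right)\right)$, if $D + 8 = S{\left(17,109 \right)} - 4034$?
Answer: $\frac{18486856457}{8} \approx 2.3109 \cdot 10^{9}$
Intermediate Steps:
$y{\left(T \right)} = \frac{1}{4} + \frac{T}{8}$ ($y{\left(T \right)} = \frac{T + 1 \cdot 2}{8} = \frac{T + 2}{8} = \frac{2 + T}{8} = \frac{1}{4} + \frac{T}{8}$)
$D = -3933$ ($D = -8 + \left(109 - 4034\right) = -8 - 3925 = -3933$)
$P = 0$ ($P = 0 \cdot 1 = 0$)
$\left(-43768 + D\right) \left(-48434 + \left(y{\left(-7 \right)} 17 + P\right)\right) = \left(-43768 - 3933\right) \left(-48434 + \left(\left(\frac{1}{4} + \frac{1}{8} \left(-7\right)\right) 17 + 0\right)\right) = - 47701 \left(-48434 + \left(\left(\frac{1}{4} - \frac{7}{8}\right) 17 + 0\right)\right) = - 47701 \left(-48434 + \left(\left(- \frac{5}{8}\right) 17 + 0\right)\right) = - 47701 \left(-48434 + \left(- \frac{85}{8} + 0\right)\right) = - 47701 \left(-48434 - \frac{85}{8}\right) = \left(-47701\right) \left(- \frac{387557}{8}\right) = \frac{18486856457}{8}$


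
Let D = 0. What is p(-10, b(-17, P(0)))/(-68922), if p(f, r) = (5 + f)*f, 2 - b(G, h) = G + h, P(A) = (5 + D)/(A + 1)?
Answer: -25/34461 ≈ -0.00072546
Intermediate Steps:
P(A) = 5/(1 + A) (P(A) = (5 + 0)/(A + 1) = 5/(1 + A))
b(G, h) = 2 - G - h (b(G, h) = 2 - (G + h) = 2 + (-G - h) = 2 - G - h)
p(f, r) = f*(5 + f)
p(-10, b(-17, P(0)))/(-68922) = -10*(5 - 10)/(-68922) = -10*(-5)*(-1/68922) = 50*(-1/68922) = -25/34461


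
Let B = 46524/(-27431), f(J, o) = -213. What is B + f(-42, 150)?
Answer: -5889327/27431 ≈ -214.70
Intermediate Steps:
B = -46524/27431 (B = 46524*(-1/27431) = -46524/27431 ≈ -1.6960)
B + f(-42, 150) = -46524/27431 - 213 = -5889327/27431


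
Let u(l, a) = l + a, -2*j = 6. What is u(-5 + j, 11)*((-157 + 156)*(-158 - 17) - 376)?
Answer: -603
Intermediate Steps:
j = -3 (j = -½*6 = -3)
u(l, a) = a + l
u(-5 + j, 11)*((-157 + 156)*(-158 - 17) - 376) = (11 + (-5 - 3))*((-157 + 156)*(-158 - 17) - 376) = (11 - 8)*(-1*(-175) - 376) = 3*(175 - 376) = 3*(-201) = -603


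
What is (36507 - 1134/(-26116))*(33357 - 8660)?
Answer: 11773281506181/13058 ≈ 9.0161e+8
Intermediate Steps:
(36507 - 1134/(-26116))*(33357 - 8660) = (36507 - 1134*(-1/26116))*24697 = (36507 + 567/13058)*24697 = (476708973/13058)*24697 = 11773281506181/13058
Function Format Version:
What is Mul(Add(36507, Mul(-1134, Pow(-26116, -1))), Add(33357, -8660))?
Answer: Rational(11773281506181, 13058) ≈ 9.0161e+8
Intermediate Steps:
Mul(Add(36507, Mul(-1134, Pow(-26116, -1))), Add(33357, -8660)) = Mul(Add(36507, Mul(-1134, Rational(-1, 26116))), 24697) = Mul(Add(36507, Rational(567, 13058)), 24697) = Mul(Rational(476708973, 13058), 24697) = Rational(11773281506181, 13058)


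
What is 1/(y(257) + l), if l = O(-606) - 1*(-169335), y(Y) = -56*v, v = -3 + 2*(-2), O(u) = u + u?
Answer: 1/168515 ≈ 5.9342e-6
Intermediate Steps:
O(u) = 2*u
v = -7 (v = -3 - 4 = -7)
y(Y) = 392 (y(Y) = -56*(-7) = 392)
l = 168123 (l = 2*(-606) - 1*(-169335) = -1212 + 169335 = 168123)
1/(y(257) + l) = 1/(392 + 168123) = 1/168515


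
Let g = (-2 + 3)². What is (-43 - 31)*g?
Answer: -74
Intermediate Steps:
g = 1 (g = 1² = 1)
(-43 - 31)*g = (-43 - 31)*1 = -74*1 = -74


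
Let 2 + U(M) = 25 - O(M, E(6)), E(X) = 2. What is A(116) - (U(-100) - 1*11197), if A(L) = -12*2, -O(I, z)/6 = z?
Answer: 11138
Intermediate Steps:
O(I, z) = -6*z
A(L) = -24
U(M) = 35 (U(M) = -2 + (25 - (-6)*2) = -2 + (25 - 1*(-12)) = -2 + (25 + 12) = -2 + 37 = 35)
A(116) - (U(-100) - 1*11197) = -24 - (35 - 1*11197) = -24 - (35 - 11197) = -24 - 1*(-11162) = -24 + 11162 = 11138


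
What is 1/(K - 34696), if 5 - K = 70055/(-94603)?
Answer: -94603/3281802618 ≈ -2.8827e-5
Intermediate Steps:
K = 543070/94603 (K = 5 - 70055/(-94603) = 5 - 70055*(-1)/94603 = 5 - 1*(-70055/94603) = 5 + 70055/94603 = 543070/94603 ≈ 5.7405)
1/(K - 34696) = 1/(543070/94603 - 34696) = 1/(-3281802618/94603) = -94603/3281802618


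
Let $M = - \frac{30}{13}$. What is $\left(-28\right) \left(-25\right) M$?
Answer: $- \frac{21000}{13} \approx -1615.4$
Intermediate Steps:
$M = - \frac{30}{13}$ ($M = \left(-30\right) \frac{1}{13} = - \frac{30}{13} \approx -2.3077$)
$\left(-28\right) \left(-25\right) M = \left(-28\right) \left(-25\right) \left(- \frac{30}{13}\right) = 700 \left(- \frac{30}{13}\right) = - \frac{21000}{13}$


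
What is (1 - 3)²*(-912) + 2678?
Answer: -970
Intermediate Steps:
(1 - 3)²*(-912) + 2678 = (-2)²*(-912) + 2678 = 4*(-912) + 2678 = -3648 + 2678 = -970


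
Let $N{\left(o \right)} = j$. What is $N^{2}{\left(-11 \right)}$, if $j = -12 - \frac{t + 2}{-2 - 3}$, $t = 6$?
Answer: $\frac{2704}{25} \approx 108.16$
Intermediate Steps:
$j = - \frac{52}{5}$ ($j = -12 - \frac{6 + 2}{-2 - 3} = -12 - \frac{8}{-5} = -12 - 8 \left(- \frac{1}{5}\right) = -12 - - \frac{8}{5} = -12 + \frac{8}{5} = - \frac{52}{5} \approx -10.4$)
$N{\left(o \right)} = - \frac{52}{5}$
$N^{2}{\left(-11 \right)} = \left(- \frac{52}{5}\right)^{2} = \frac{2704}{25}$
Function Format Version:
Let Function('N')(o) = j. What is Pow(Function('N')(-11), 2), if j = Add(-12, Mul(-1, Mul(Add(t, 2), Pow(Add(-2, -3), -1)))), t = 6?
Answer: Rational(2704, 25) ≈ 108.16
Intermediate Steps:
j = Rational(-52, 5) (j = Add(-12, Mul(-1, Mul(Add(6, 2), Pow(Add(-2, -3), -1)))) = Add(-12, Mul(-1, Mul(8, Pow(-5, -1)))) = Add(-12, Mul(-1, Mul(8, Rational(-1, 5)))) = Add(-12, Mul(-1, Rational(-8, 5))) = Add(-12, Rational(8, 5)) = Rational(-52, 5) ≈ -10.400)
Function('N')(o) = Rational(-52, 5)
Pow(Function('N')(-11), 2) = Pow(Rational(-52, 5), 2) = Rational(2704, 25)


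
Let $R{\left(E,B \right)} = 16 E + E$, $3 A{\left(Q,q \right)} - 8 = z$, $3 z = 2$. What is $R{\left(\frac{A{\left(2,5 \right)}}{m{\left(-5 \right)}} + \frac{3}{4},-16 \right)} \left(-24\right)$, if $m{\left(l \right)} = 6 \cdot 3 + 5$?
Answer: $- \frac{24650}{69} \approx -357.25$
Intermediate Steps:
$z = \frac{2}{3}$ ($z = \frac{1}{3} \cdot 2 = \frac{2}{3} \approx 0.66667$)
$m{\left(l \right)} = 23$ ($m{\left(l \right)} = 18 + 5 = 23$)
$A{\left(Q,q \right)} = \frac{26}{9}$ ($A{\left(Q,q \right)} = \frac{8}{3} + \frac{1}{3} \cdot \frac{2}{3} = \frac{8}{3} + \frac{2}{9} = \frac{26}{9}$)
$R{\left(E,B \right)} = 17 E$
$R{\left(\frac{A{\left(2,5 \right)}}{m{\left(-5 \right)}} + \frac{3}{4},-16 \right)} \left(-24\right) = 17 \left(\frac{26}{9 \cdot 23} + \frac{3}{4}\right) \left(-24\right) = 17 \left(\frac{26}{9} \cdot \frac{1}{23} + 3 \cdot \frac{1}{4}\right) \left(-24\right) = 17 \left(\frac{26}{207} + \frac{3}{4}\right) \left(-24\right) = 17 \cdot \frac{725}{828} \left(-24\right) = \frac{12325}{828} \left(-24\right) = - \frac{24650}{69}$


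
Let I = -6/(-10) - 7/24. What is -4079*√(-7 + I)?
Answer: -4079*I*√24090/60 ≈ -10552.0*I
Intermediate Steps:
I = 37/120 (I = -6*(-⅒) - 7*1/24 = ⅗ - 7/24 = 37/120 ≈ 0.30833)
-4079*√(-7 + I) = -4079*√(-7 + 37/120) = -4079*I*√24090/60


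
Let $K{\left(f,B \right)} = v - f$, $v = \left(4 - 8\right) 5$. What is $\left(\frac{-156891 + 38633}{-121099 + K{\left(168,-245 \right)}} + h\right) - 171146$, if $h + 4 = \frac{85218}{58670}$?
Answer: $- \frac{608935214900537}{3557954145} \approx -1.7115 \cdot 10^{5}$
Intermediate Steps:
$v = -20$ ($v = \left(-4\right) 5 = -20$)
$K{\left(f,B \right)} = -20 - f$
$h = - \frac{74731}{29335}$ ($h = -4 + \frac{85218}{58670} = -4 + 85218 \cdot \frac{1}{58670} = -4 + \frac{42609}{29335} = - \frac{74731}{29335} \approx -2.5475$)
$\left(\frac{-156891 + 38633}{-121099 + K{\left(168,-245 \right)}} + h\right) - 171146 = \left(\frac{-156891 + 38633}{-121099 - 188} - \frac{74731}{29335}\right) - 171146 = \left(- \frac{118258}{-121099 - 188} - \frac{74731}{29335}\right) - 171146 = \left(- \frac{118258}{-121287} - \frac{74731}{29335}\right) - 171146 = \left(\left(-118258\right) \left(- \frac{1}{121287}\right) - \frac{74731}{29335}\right) - 171146 = \left(\frac{118258}{121287} - \frac{74731}{29335}\right) - 171146 = - \frac{5594800367}{3557954145} - 171146 = - \frac{608935214900537}{3557954145}$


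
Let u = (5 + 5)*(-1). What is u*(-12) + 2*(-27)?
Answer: 66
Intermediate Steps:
u = -10 (u = 10*(-1) = -10)
u*(-12) + 2*(-27) = -10*(-12) + 2*(-27) = 120 - 54 = 66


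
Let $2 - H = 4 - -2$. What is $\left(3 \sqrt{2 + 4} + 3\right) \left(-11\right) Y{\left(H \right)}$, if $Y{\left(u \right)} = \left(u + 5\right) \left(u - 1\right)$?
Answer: $165 + 165 \sqrt{6} \approx 569.17$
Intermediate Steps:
$H = -4$ ($H = 2 - \left(4 - -2\right) = 2 - \left(4 + 2\right) = 2 - 6 = -4$)
$Y{\left(u \right)} = \left(-1 + u\right) \left(5 + u\right)$ ($Y{\left(u \right)} = \left(5 + u\right) \left(-1 + u\right) = \left(-1 + u\right) \left(5 + u\right)$)
$\left(3 \sqrt{2 + 4} + 3\right) \left(-11\right) Y{\left(H \right)} = \left(3 \sqrt{2 + 4} + 3\right) \left(-11\right) \left(-5 + \left(-4\right)^{2} + 4 \left(-4\right)\right) = \left(3 \sqrt{6} + 3\right) \left(-11\right) \left(-5 + 16 - 16\right) = \left(3 + 3 \sqrt{6}\right) \left(-11\right) \left(-5\right) = \left(-33 - 33 \sqrt{6}\right) \left(-5\right) = 165 + 165 \sqrt{6}$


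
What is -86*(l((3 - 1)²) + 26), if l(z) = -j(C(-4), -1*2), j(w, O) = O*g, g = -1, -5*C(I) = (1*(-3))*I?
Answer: -2064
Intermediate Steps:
C(I) = 3*I/5 (C(I) = -1*(-3)*I/5 = -(-3)*I/5 = 3*I/5)
j(w, O) = -O (j(w, O) = O*(-1) = -O)
l(z) = -2 (l(z) = -(-1)*(-1*2) = -(-1)*(-2) = -1*2 = -2)
-86*(l((3 - 1)²) + 26) = -86*(-2 + 26) = -86*24 = -2064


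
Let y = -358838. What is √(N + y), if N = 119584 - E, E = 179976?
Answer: I*√419230 ≈ 647.48*I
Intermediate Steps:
N = -60392 (N = 119584 - 1*179976 = 119584 - 179976 = -60392)
√(N + y) = √(-60392 - 358838) = √(-419230) = I*√419230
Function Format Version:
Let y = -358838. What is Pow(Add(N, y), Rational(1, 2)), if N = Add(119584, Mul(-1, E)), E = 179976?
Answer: Mul(I, Pow(419230, Rational(1, 2))) ≈ Mul(647.48, I)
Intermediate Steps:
N = -60392 (N = Add(119584, Mul(-1, 179976)) = Add(119584, -179976) = -60392)
Pow(Add(N, y), Rational(1, 2)) = Pow(Add(-60392, -358838), Rational(1, 2)) = Pow(-419230, Rational(1, 2)) = Mul(I, Pow(419230, Rational(1, 2)))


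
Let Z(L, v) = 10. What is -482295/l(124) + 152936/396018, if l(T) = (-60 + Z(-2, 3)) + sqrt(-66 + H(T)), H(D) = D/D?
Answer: 1684350502/179151 + 32153*I*sqrt(65)/171 ≈ 9401.8 + 1515.9*I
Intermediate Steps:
H(D) = 1
l(T) = -50 + I*sqrt(65) (l(T) = (-60 + 10) + sqrt(-66 + 1) = -50 + sqrt(-65) = -50 + I*sqrt(65))
-482295/l(124) + 152936/396018 = -482295/(-50 + I*sqrt(65)) + 152936/396018 = -482295/(-50 + I*sqrt(65)) + 152936*(1/396018) = -482295/(-50 + I*sqrt(65)) + 10924/28287 = 10924/28287 - 482295/(-50 + I*sqrt(65))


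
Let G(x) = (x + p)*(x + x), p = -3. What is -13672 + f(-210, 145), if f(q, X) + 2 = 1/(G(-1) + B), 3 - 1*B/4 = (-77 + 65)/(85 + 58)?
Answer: -39763849/2908 ≈ -13674.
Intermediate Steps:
G(x) = 2*x*(-3 + x) (G(x) = (x - 3)*(x + x) = (-3 + x)*(2*x) = 2*x*(-3 + x))
B = 1764/143 (B = 12 - 4*(-77 + 65)/(85 + 58) = 12 - (-48)/143 = 12 - 4*(-12/143) = 12 + 48/143 = 1764/143 ≈ 12.336)
f(q, X) = -5673/2908 (f(q, X) = -2 + 1/(2*(-1)*(-3 - 1) + 1764/143) = -2 + 1/(2*(-1)*(-4) + 1764/143) = -2 + 1/(8 + 1764/143) = -2 + 1/(2908/143) = -2 + 143/2908 = -5673/2908)
-13672 + f(-210, 145) = -13672 - 5673/2908 = -39763849/2908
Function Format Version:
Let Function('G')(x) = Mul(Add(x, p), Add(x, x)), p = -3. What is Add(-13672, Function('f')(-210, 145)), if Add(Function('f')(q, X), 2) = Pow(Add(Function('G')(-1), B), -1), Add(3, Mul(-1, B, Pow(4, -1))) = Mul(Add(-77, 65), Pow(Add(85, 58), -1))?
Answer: Rational(-39763849, 2908) ≈ -13674.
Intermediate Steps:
Function('G')(x) = Mul(2, x, Add(-3, x)) (Function('G')(x) = Mul(Add(x, -3), Add(x, x)) = Mul(Add(-3, x), Mul(2, x)) = Mul(2, x, Add(-3, x)))
B = Rational(1764, 143) (B = Add(12, Mul(-4, Mul(Add(-77, 65), Pow(Add(85, 58), -1)))) = Add(12, Mul(-4, Mul(-12, Pow(143, -1)))) = Add(12, Mul(-4, Mul(-12, Rational(1, 143)))) = Add(12, Mul(-4, Rational(-12, 143))) = Add(12, Rational(48, 143)) = Rational(1764, 143) ≈ 12.336)
Function('f')(q, X) = Rational(-5673, 2908) (Function('f')(q, X) = Add(-2, Pow(Add(Mul(2, -1, Add(-3, -1)), Rational(1764, 143)), -1)) = Add(-2, Pow(Add(Mul(2, -1, -4), Rational(1764, 143)), -1)) = Add(-2, Pow(Add(8, Rational(1764, 143)), -1)) = Add(-2, Pow(Rational(2908, 143), -1)) = Add(-2, Rational(143, 2908)) = Rational(-5673, 2908))
Add(-13672, Function('f')(-210, 145)) = Add(-13672, Rational(-5673, 2908)) = Rational(-39763849, 2908)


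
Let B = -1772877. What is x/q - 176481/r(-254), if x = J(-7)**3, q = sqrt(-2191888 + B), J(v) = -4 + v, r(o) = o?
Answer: 176481/254 + 1331*I*sqrt(3964765)/3964765 ≈ 694.81 + 0.66845*I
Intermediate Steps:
q = I*sqrt(3964765) (q = sqrt(-2191888 - 1772877) = sqrt(-3964765) = I*sqrt(3964765) ≈ 1991.2*I)
x = -1331 (x = (-4 - 7)**3 = (-11)**3 = -1331)
x/q - 176481/r(-254) = -1331*(-I*sqrt(3964765)/3964765) - 176481/(-254) = -(-1331)*I*sqrt(3964765)/3964765 - 176481*(-1/254) = 1331*I*sqrt(3964765)/3964765 + 176481/254 = 176481/254 + 1331*I*sqrt(3964765)/3964765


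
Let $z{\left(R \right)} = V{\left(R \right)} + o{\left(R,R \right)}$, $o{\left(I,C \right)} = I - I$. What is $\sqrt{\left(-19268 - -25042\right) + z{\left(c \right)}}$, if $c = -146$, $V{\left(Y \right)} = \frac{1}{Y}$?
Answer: $\frac{3 \sqrt{13675382}}{146} \approx 75.987$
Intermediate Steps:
$o{\left(I,C \right)} = 0$
$z{\left(R \right)} = \frac{1}{R}$ ($z{\left(R \right)} = \frac{1}{R} + 0 = \frac{1}{R}$)
$\sqrt{\left(-19268 - -25042\right) + z{\left(c \right)}} = \sqrt{\left(-19268 - -25042\right) + \frac{1}{-146}} = \sqrt{\left(-19268 + 25042\right) - \frac{1}{146}} = \sqrt{5774 - \frac{1}{146}} = \sqrt{\frac{843003}{146}} = \frac{3 \sqrt{13675382}}{146}$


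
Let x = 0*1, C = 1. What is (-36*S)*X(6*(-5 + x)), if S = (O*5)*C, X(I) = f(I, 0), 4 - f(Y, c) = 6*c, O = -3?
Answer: 2160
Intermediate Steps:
x = 0
f(Y, c) = 4 - 6*c
X(I) = 4 (X(I) = 4 - 6*0 = 4 + 0 = 4)
S = -15 (S = -3*5*1 = -15*1 = -15)
(-36*S)*X(6*(-5 + x)) = -36*(-15)*4 = 540*4 = 2160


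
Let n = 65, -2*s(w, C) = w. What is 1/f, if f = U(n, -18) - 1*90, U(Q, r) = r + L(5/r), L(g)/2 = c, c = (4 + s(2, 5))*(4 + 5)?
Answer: -1/54 ≈ -0.018519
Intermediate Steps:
s(w, C) = -w/2
c = 27 (c = (4 - ½*2)*(4 + 5) = (4 - 1)*9 = 3*9 = 27)
L(g) = 54 (L(g) = 2*27 = 54)
U(Q, r) = 54 + r (U(Q, r) = r + 54 = 54 + r)
f = -54 (f = (54 - 18) - 1*90 = 36 - 90 = -54)
1/f = 1/(-54) = -1/54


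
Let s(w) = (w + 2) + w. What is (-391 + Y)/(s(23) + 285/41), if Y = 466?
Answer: 1025/751 ≈ 1.3648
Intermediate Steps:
s(w) = 2 + 2*w (s(w) = (2 + w) + w = 2 + 2*w)
(-391 + Y)/(s(23) + 285/41) = (-391 + 466)/((2 + 2*23) + 285/41) = 75/((2 + 46) + 285*(1/41)) = 75/(48 + 285/41) = 75/(2253/41) = 75*(41/2253) = 1025/751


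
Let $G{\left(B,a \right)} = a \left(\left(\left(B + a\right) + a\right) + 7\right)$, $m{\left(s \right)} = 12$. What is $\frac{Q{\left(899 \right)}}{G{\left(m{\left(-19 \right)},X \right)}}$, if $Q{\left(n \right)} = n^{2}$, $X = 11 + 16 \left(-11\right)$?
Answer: $\frac{808201}{51315} \approx 15.75$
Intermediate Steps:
$X = -165$ ($X = 11 - 176 = -165$)
$G{\left(B,a \right)} = a \left(7 + B + 2 a\right)$ ($G{\left(B,a \right)} = a \left(\left(B + 2 a\right) + 7\right) = a \left(7 + B + 2 a\right)$)
$\frac{Q{\left(899 \right)}}{G{\left(m{\left(-19 \right)},X \right)}} = \frac{899^{2}}{\left(-165\right) \left(7 + 12 + 2 \left(-165\right)\right)} = \frac{808201}{\left(-165\right) \left(7 + 12 - 330\right)} = \frac{808201}{\left(-165\right) \left(-311\right)} = \frac{808201}{51315}$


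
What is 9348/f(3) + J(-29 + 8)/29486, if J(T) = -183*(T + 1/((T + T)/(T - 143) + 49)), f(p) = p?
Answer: 371112267535/119093954 ≈ 3116.1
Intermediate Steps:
J(T) = -183*T - 183/(49 + 2*T/(-143 + T)) (J(T) = -183*(T + 1/((2*T)/(-143 + T) + 49)) = -183*(T + 1/(2*T/(-143 + T) + 49)) = -183*(T + 1/(49 + 2*T/(-143 + T))) = -183*T - 183/(49 + 2*T/(-143 + T)))
9348/f(3) + J(-29 + 8)/29486 = 9348/3 + (183*(143 - 51*(-29 + 8)**2 + 7006*(-29 + 8))/(-7007 + 51*(-29 + 8)))/29486 = 9348*(1/3) + (183*(143 - 51*(-21)**2 + 7006*(-21))/(-7007 + 51*(-21)))*(1/29486) = 3116 + (183*(143 - 51*441 - 147126)/(-7007 - 1071))*(1/29486) = 3116 + (183*(143 - 22491 - 147126)/(-8078))*(1/29486) = 3116 + (183*(-1/8078)*(-169474))*(1/29486) = 3116 + (15506871/4039)*(1/29486) = 3116 + 15506871/119093954 = 371112267535/119093954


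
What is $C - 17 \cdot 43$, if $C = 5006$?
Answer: $4275$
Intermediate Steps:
$C - 17 \cdot 43 = 5006 - 17 \cdot 43 = 5006 - 731 = 4275$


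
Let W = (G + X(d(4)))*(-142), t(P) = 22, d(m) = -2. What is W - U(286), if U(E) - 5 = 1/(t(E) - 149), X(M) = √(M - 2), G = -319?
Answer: 5752212/127 - 284*I ≈ 45293.0 - 284.0*I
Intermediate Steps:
X(M) = √(-2 + M)
U(E) = 634/127 (U(E) = 5 + 1/(22 - 149) = 5 + 1/(-127) = 5 - 1/127 = 634/127)
W = 45298 - 284*I (W = (-319 + √(-2 - 2))*(-142) = (-319 + √(-4))*(-142) = (-319 + 2*I)*(-142) = 45298 - 284*I ≈ 45298.0 - 284.0*I)
W - U(286) = (45298 - 284*I) - 1*634/127 = (45298 - 284*I) - 634/127 = 5752212/127 - 284*I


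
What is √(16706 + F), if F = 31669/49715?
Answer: √41291810369185/49715 ≈ 129.25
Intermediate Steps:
F = 31669/49715 (F = 31669*(1/49715) = 31669/49715 ≈ 0.63701)
√(16706 + F) = √(16706 + 31669/49715) = √(830570459/49715) = √41291810369185/49715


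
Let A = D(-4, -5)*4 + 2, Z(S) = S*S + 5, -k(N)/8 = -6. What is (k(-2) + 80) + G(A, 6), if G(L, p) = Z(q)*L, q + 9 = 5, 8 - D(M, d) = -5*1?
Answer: 1262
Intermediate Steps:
D(M, d) = 13 (D(M, d) = 8 - (-5) = 8 - 1*(-5) = 8 + 5 = 13)
q = -4 (q = -9 + 5 = -4)
k(N) = 48 (k(N) = -8*(-6) = 48)
Z(S) = 5 + S**2 (Z(S) = S**2 + 5 = 5 + S**2)
A = 54 (A = 13*4 + 2 = 52 + 2 = 54)
G(L, p) = 21*L (G(L, p) = (5 + (-4)**2)*L = (5 + 16)*L = 21*L)
(k(-2) + 80) + G(A, 6) = (48 + 80) + 21*54 = 128 + 1134 = 1262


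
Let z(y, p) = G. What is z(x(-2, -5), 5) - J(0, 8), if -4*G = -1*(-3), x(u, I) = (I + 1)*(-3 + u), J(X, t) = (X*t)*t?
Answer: -¾ ≈ -0.75000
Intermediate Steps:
J(X, t) = X*t²
x(u, I) = (1 + I)*(-3 + u)
G = -¾ (G = -(-1)*(-3)/4 = -¼*3 = -¾ ≈ -0.75000)
z(y, p) = -¾
z(x(-2, -5), 5) - J(0, 8) = -¾ - 0*8² = -¾ - 0*64 = -¾ - 1*0 = -¾ + 0 = -¾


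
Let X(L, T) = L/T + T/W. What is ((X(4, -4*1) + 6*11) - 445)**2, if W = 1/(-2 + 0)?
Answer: 138384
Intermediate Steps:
W = -1/2 (W = 1/(-2) = -1/2 ≈ -0.50000)
X(L, T) = -2*T + L/T (X(L, T) = L/T + T/(-1/2) = L/T + T*(-2) = L/T - 2*T = -2*T + L/T)
((X(4, -4*1) + 6*11) - 445)**2 = (((-(-8) + 4/((-4*1))) + 6*11) - 445)**2 = (((-2*(-4) + 4/(-4)) + 66) - 445)**2 = (((8 + 4*(-1/4)) + 66) - 445)**2 = (((8 - 1) + 66) - 445)**2 = ((7 + 66) - 445)**2 = (73 - 445)**2 = (-372)**2 = 138384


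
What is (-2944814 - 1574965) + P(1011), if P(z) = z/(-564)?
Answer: -849718789/188 ≈ -4.5198e+6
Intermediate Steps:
P(z) = -z/564 (P(z) = z*(-1/564) = -z/564)
(-2944814 - 1574965) + P(1011) = (-2944814 - 1574965) - 1/564*1011 = -4519779 - 337/188 = -849718789/188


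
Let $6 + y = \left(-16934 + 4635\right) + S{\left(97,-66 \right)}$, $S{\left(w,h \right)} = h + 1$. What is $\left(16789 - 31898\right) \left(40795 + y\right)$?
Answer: $-429473325$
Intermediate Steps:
$S{\left(w,h \right)} = 1 + h$
$y = -12370$ ($y = -6 + \left(\left(-16934 + 4635\right) + \left(1 - 66\right)\right) = -6 - 12364 = -12370$)
$\left(16789 - 31898\right) \left(40795 + y\right) = \left(16789 - 31898\right) \left(40795 - 12370\right) = \left(-15109\right) 28425 = -429473325$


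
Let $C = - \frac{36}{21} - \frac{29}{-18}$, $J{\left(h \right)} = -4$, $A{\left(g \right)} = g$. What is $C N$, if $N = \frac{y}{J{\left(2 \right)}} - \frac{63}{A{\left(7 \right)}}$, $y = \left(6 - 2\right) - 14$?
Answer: $\frac{169}{252} \approx 0.67064$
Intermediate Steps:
$y = -10$ ($y = 4 - 14 = -10$)
$C = - \frac{13}{126}$ ($C = \left(-36\right) \frac{1}{21} - - \frac{29}{18} = - \frac{12}{7} + \frac{29}{18} = - \frac{13}{126} \approx -0.10317$)
$N = - \frac{13}{2}$ ($N = - \frac{10}{-4} - \frac{63}{7} = \left(-10\right) \left(- \frac{1}{4}\right) - 9 = \frac{5}{2} - 9 = - \frac{13}{2} \approx -6.5$)
$C N = \left(- \frac{13}{126}\right) \left(- \frac{13}{2}\right) = \frac{169}{252}$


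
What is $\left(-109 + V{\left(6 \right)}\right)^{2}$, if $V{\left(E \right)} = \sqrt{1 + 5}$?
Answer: $\left(109 - \sqrt{6}\right)^{2} \approx 11353.0$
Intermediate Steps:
$V{\left(E \right)} = \sqrt{6}$
$\left(-109 + V{\left(6 \right)}\right)^{2} = \left(-109 + \sqrt{6}\right)^{2}$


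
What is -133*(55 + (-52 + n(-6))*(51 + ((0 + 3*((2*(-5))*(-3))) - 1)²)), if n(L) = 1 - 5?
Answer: 59368141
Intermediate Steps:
n(L) = -4
-133*(55 + (-52 + n(-6))*(51 + ((0 + 3*((2*(-5))*(-3))) - 1)²)) = -133*(55 + (-52 - 4)*(51 + ((0 + 3*((2*(-5))*(-3))) - 1)²)) = -133*(55 - 56*(51 + ((0 + 3*(-10*(-3))) - 1)²)) = -133*(55 - 56*(51 + ((0 + 3*30) - 1)²)) = -133*(55 - 56*(51 + ((0 + 90) - 1)²)) = -133*(55 - 56*(51 + (90 - 1)²)) = -133*(55 - 56*(51 + 89²)) = -133*(55 - 56*(51 + 7921)) = -133*(55 - 56*7972) = -133*(55 - 446432) = -133*(-446377) = 59368141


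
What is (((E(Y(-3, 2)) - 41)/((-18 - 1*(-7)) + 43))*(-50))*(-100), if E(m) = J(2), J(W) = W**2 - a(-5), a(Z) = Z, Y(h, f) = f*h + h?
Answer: -5000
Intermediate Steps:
Y(h, f) = h + f*h
J(W) = 5 + W**2 (J(W) = W**2 - 1*(-5) = W**2 + 5 = 5 + W**2)
E(m) = 9 (E(m) = 5 + 2**2 = 5 + 4 = 9)
(((E(Y(-3, 2)) - 41)/((-18 - 1*(-7)) + 43))*(-50))*(-100) = (((9 - 41)/((-18 - 1*(-7)) + 43))*(-50))*(-100) = (-32/((-18 + 7) + 43)*(-50))*(-100) = (-32/(-11 + 43)*(-50))*(-100) = (-32/32*(-50))*(-100) = (-32*1/32*(-50))*(-100) = -1*(-50)*(-100) = 50*(-100) = -5000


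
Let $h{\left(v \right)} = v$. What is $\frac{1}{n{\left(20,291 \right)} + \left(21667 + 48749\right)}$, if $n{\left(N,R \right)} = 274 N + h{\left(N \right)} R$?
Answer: $\frac{1}{81716} \approx 1.2238 \cdot 10^{-5}$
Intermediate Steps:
$n{\left(N,R \right)} = 274 N + N R$
$\frac{1}{n{\left(20,291 \right)} + \left(21667 + 48749\right)} = \frac{1}{20 \left(274 + 291\right) + \left(21667 + 48749\right)} = \frac{1}{20 \cdot 565 + 70416} = \frac{1}{11300 + 70416} = \frac{1}{81716}$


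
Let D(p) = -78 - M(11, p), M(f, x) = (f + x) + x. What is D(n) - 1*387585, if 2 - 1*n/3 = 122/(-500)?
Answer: -48460933/125 ≈ -3.8769e+5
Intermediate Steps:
M(f, x) = f + 2*x
n = 1683/250 (n = 6 - 366/(-500) = 6 - 366*(-1)/500 = 6 - 3*(-61/250) = 6 + 183/250 = 1683/250 ≈ 6.7320)
D(p) = -89 - 2*p (D(p) = -78 - (11 + 2*p) = -78 + (-11 - 2*p) = -89 - 2*p)
D(n) - 1*387585 = (-89 - 2*1683/250) - 1*387585 = (-89 - 1683/125) - 387585 = -12808/125 - 387585 = -48460933/125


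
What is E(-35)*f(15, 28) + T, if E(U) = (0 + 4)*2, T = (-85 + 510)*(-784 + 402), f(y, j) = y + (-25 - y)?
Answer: -162550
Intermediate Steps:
f(y, j) = -25
T = -162350 (T = 425*(-382) = -162350)
E(U) = 8 (E(U) = 4*2 = 8)
E(-35)*f(15, 28) + T = 8*(-25) - 162350 = -200 - 162350 = -162550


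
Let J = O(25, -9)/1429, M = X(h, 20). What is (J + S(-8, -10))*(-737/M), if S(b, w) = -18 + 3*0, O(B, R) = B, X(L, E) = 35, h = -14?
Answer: 2705527/7145 ≈ 378.66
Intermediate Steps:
M = 35
S(b, w) = -18 (S(b, w) = -18 + 0 = -18)
J = 25/1429 ≈ 0.017495
(J + S(-8, -10))*(-737/M) = (25/1429 - 18)*(-737/35) = -(-18938689)/(1429*35) = -25697/1429*(-737/35) = 2705527/7145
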